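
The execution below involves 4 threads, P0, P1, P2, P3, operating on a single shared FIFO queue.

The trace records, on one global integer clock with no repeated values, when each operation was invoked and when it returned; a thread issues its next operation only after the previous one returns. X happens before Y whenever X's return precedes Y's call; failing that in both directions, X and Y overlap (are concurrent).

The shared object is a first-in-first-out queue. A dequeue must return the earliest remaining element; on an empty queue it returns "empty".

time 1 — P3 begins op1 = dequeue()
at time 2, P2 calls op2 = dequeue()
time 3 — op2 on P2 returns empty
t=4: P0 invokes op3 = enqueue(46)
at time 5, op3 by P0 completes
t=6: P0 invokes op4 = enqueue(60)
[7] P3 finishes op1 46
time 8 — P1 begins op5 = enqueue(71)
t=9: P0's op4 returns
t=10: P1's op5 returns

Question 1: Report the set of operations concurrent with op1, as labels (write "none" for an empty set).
Answer: op2, op3, op4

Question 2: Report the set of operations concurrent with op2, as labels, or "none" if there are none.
Answer: op1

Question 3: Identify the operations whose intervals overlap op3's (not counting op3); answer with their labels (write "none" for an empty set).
Answer: op1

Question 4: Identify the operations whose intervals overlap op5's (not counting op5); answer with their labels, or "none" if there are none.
Answer: op4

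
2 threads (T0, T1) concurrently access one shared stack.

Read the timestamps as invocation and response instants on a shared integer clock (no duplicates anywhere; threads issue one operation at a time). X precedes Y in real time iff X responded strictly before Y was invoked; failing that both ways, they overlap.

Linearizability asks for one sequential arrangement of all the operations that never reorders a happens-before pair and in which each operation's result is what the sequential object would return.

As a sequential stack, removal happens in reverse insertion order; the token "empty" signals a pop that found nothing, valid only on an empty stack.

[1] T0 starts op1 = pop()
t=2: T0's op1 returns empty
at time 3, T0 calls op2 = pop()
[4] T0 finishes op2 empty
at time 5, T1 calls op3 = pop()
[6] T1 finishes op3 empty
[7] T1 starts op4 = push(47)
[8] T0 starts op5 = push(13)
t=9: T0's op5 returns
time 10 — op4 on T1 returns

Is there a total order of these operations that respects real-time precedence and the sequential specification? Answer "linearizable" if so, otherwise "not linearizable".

one valid linearization: op1, op2, op3, op4, op5
1. op1 pop() → empty, leaving stack <>
2. op2 pop() → empty, leaving stack <>
3. op3 pop() → empty, leaving stack <>
4. op4 push(47), leaving stack <47>
5. op5 push(13), leaving stack <47,13>

linearizable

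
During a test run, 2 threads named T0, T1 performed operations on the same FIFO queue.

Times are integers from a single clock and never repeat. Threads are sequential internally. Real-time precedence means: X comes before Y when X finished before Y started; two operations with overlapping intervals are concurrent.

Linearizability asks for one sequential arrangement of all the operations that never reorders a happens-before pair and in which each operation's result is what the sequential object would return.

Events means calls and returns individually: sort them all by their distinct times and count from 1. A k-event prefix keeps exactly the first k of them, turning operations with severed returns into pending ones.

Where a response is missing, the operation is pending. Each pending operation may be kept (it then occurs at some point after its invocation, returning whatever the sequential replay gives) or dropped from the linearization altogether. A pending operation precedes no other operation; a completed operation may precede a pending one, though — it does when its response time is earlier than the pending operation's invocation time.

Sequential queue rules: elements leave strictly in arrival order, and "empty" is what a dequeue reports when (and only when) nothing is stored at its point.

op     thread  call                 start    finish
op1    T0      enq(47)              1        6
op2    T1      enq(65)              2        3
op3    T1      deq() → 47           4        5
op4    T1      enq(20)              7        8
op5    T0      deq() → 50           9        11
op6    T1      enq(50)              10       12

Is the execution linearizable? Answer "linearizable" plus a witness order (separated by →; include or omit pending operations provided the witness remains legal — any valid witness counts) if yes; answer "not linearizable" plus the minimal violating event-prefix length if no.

already the first 11 events (up to op5's response at time 11) admit no linearization; the first 10 still do
every one of the 3 real-time-consistent orders over 5 completed FIFO queue ops fails the sequential spec
include/drop combinations of the 1 pending operation (op6) were all tried; none helps
for example op1, op2, op3, op4, op5 (pending dropped) fails at step 5: op5 deq() → 50 is not legal there
for example op2, op1, op3, op4, op5 (pending dropped) fails at step 3: op3 deq() → 47 is not legal there

not linearizable — minimal violating prefix: 11 events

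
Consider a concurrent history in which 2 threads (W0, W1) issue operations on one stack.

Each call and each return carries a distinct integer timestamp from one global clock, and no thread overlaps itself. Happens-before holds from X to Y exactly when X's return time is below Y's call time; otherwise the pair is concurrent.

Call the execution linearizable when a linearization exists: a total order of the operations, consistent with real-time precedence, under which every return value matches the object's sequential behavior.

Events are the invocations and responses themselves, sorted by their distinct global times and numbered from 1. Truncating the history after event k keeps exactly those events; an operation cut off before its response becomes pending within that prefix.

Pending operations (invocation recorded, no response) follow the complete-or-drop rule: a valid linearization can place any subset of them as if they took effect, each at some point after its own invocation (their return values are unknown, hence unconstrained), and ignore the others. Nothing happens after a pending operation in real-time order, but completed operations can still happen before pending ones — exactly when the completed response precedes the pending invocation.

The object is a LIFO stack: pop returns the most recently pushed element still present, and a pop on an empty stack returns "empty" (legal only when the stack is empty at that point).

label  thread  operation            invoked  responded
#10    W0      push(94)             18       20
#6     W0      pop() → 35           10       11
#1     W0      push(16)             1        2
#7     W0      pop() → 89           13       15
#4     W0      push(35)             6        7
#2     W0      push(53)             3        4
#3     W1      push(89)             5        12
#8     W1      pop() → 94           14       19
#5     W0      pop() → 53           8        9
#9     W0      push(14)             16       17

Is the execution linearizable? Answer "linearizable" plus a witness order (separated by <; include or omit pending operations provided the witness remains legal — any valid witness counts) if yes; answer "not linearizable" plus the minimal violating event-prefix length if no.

not linearizable — minimal violating prefix: 9 events

through event 8 a valid linearization exists; event 9 (#5 responding at time 9) ends that
one real-time candidate order over the 4 completed operations — the stack replay rejects it
include/drop combinations of the 1 pending operation (#3) were all tried; none helps
for example #1, #2, #4, #5 (pending dropped) fails at step 4: #5 pop() → 53 is not legal there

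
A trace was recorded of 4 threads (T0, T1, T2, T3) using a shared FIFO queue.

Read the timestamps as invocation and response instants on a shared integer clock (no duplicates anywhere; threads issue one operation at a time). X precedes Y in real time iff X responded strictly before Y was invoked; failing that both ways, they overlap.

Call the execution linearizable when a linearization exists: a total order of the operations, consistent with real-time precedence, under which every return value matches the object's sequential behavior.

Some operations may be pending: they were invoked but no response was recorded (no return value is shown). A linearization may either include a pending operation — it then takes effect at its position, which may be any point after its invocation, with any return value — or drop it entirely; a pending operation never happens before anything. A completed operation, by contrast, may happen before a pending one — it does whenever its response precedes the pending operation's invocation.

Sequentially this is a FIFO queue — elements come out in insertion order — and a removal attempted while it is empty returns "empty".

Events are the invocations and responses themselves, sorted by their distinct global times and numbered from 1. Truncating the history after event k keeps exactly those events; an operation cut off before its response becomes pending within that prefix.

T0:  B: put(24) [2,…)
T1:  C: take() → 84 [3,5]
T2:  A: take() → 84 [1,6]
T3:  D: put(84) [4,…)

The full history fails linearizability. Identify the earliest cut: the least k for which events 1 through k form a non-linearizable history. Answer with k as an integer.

events 1..5 are linearizable; a witness order is A, D, B, C:
step 1: A take() (pending, included) — queue <>
step 2: D put(84) (pending, included) — queue <84>
step 3: B put(24) (pending, included) — queue <84,24>
step 4: C take() → 84 — queue <24>
include event 6 — A responding at 6 — and every candidate order breaks
every completion of the 2 pending operations (B, D) was checked; none linearizes
one such order, A, C (pending dropped), breaks at step 1 where A take() → 84 is illegal
one such order, C, A (pending dropped), breaks at step 1 where C take() → 84 is illegal

6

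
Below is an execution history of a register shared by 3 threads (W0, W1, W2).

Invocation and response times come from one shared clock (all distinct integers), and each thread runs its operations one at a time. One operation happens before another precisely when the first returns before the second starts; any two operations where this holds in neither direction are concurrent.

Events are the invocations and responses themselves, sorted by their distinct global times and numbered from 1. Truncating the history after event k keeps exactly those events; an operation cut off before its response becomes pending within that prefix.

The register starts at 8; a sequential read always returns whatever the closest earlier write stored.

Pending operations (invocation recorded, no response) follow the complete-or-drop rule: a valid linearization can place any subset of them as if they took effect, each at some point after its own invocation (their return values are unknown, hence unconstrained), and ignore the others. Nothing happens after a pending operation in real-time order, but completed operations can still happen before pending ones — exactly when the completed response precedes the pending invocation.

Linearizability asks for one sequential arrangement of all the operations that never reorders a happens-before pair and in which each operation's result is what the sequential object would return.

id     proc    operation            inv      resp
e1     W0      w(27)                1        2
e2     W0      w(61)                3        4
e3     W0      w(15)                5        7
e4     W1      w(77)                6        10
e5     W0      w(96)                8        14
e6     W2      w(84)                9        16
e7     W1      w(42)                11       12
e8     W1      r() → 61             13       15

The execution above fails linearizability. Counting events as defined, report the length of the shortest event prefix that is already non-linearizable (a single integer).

one valid order for events 1..14 is e1, e2, e3, e4, e5, e6, e7:
step 1: e1 w(27) — value 27
step 2: e2 w(61) — value 61
step 3: e3 w(15) — value 15
step 4: e4 w(77) — value 77
step 5: e5 w(96) — value 96
step 6: e6 w(84) (pending, included) — value 84
step 7: e7 w(42) — value 42
event 15 — e8's response, time 15 — after it, nothing linearizes
include/drop combinations of the 1 pending operation (e6) were all tried; none helps
e.g. e1, e2, e3, e4, e5, e7, e8 (pending dropped): illegal at step 7, since e8 r() → 61 cannot apply there
e.g. e1, e2, e3, e4, e7, e5, e8 (pending dropped): illegal at step 7, since e8 r() → 61 cannot apply there

15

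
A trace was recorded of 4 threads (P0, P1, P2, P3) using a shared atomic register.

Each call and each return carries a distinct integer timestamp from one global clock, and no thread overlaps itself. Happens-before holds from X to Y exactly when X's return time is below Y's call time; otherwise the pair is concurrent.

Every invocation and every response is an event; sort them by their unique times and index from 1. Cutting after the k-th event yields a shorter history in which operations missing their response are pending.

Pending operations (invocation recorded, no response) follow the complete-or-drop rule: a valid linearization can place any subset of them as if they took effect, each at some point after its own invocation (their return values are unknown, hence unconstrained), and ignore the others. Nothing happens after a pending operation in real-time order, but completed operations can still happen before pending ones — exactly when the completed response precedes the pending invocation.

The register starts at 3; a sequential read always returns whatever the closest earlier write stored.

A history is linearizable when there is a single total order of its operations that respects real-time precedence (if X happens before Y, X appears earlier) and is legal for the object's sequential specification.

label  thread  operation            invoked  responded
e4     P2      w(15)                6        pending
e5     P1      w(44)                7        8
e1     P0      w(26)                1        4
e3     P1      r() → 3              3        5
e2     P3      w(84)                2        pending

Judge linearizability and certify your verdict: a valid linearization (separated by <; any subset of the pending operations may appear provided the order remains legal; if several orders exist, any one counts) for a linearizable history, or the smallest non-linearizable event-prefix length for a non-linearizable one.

after step 1 (e3 r() → 3): value 3
after step 2 (e1 w(26)): value 26
after step 3 (e2 w(84) (pending, included)): value 84
after step 4 (e4 w(15) (pending, included)): value 15
after step 5 (e5 w(44)): value 44

linearizable — witness: e3 < e1 < e2 < e4 < e5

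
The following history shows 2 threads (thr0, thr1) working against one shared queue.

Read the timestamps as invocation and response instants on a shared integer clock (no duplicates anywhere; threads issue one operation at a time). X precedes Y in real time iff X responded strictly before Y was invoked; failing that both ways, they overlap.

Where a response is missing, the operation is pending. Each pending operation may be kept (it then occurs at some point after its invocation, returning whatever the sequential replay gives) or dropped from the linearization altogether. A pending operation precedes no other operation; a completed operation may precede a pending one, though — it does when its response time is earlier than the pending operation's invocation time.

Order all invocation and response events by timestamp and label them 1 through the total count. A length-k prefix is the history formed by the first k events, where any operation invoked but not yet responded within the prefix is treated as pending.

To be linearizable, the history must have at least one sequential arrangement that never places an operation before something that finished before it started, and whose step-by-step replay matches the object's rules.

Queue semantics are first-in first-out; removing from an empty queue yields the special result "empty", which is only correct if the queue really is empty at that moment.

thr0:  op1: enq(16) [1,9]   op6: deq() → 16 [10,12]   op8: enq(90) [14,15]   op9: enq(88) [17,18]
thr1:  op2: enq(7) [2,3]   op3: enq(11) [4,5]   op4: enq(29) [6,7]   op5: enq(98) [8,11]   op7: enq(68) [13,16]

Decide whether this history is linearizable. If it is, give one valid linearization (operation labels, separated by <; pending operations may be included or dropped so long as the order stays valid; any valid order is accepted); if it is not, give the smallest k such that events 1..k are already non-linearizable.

1. op1 enq(16), leaving queue <16>
2. op2 enq(7), leaving queue <16,7>
3. op3 enq(11), leaving queue <16,7,11>
4. op4 enq(29), leaving queue <16,7,11,29>
5. op5 enq(98), leaving queue <16,7,11,29,98>
6. op6 deq() → 16, leaving queue <7,11,29,98>
7. op7 enq(68), leaving queue <7,11,29,98,68>
8. op8 enq(90), leaving queue <7,11,29,98,68,90>
9. op9 enq(88), leaving queue <7,11,29,98,68,90,88>

linearizable — witness: op1 < op2 < op3 < op4 < op5 < op6 < op7 < op8 < op9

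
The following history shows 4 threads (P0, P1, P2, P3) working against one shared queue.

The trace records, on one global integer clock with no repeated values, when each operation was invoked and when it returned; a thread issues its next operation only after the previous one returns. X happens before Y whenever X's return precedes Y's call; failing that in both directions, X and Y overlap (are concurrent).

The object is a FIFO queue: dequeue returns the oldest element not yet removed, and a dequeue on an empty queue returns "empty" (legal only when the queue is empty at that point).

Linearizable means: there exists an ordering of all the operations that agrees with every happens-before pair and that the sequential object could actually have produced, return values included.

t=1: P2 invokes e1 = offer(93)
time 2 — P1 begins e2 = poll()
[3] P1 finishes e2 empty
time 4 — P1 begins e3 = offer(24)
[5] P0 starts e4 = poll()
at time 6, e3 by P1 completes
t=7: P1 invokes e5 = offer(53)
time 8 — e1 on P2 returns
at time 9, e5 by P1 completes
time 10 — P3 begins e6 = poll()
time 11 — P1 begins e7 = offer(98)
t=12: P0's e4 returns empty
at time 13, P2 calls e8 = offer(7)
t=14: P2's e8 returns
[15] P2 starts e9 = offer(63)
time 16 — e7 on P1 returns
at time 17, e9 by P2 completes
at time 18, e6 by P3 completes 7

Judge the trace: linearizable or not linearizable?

events 1..17 are fine; event 18 — the response of e6 at time 18 — makes the prefix non-linearizable
all 212 real-time-respecting orders fail — 9 completed queue operations, no legal replay
for example e1, e2, e3, e4, e5, e6, e7, e8, e9 fails at step 2: e2 poll() → empty is not legal there
for example e1, e2, e3, e4, e5, e6, e8, e7, e9 fails at step 2: e2 poll() → empty is not legal there

not linearizable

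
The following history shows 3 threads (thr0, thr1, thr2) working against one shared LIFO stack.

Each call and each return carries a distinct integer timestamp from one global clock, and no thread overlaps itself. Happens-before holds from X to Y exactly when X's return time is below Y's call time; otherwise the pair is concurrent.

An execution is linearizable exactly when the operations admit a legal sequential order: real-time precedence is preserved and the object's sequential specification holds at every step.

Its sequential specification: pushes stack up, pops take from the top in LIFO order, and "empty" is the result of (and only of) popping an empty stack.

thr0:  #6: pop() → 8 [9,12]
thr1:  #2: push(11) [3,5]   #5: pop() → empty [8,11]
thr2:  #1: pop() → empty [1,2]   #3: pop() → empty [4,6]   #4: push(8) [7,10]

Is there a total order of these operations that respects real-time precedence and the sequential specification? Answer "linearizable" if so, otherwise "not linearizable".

not linearizable

already the first 12 events (up to #6's response at time 12) admit no linearization; the first 11 still do
checked exhaustively: 12 real-time-consistent orders of 6 completed operations, zero legal LIFO stack replays
e.g. #1, #2, #3, #4, #5, #6: illegal at step 3, since #3 pop() → empty cannot apply there
e.g. #1, #2, #3, #4, #6, #5: illegal at step 3, since #3 pop() → empty cannot apply there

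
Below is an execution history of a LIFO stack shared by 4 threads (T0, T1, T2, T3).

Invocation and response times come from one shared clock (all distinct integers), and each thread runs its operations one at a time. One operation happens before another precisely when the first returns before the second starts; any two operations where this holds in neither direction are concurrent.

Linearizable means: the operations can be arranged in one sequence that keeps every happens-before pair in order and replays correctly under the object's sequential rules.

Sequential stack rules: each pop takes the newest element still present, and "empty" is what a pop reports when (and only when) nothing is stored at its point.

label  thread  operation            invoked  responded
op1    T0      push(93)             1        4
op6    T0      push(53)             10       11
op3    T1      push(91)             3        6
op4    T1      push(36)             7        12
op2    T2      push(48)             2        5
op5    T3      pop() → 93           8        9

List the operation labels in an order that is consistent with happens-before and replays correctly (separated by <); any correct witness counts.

step 1: op2 push(48) — stack <48>
step 2: op3 push(91) — stack <48,91>
step 3: op1 push(93) — stack <48,91,93>
step 4: op5 pop() → 93 — stack <48,91>
step 5: op4 push(36) — stack <48,91,36>
step 6: op6 push(53) — stack <48,91,36,53>

op2 < op3 < op1 < op5 < op4 < op6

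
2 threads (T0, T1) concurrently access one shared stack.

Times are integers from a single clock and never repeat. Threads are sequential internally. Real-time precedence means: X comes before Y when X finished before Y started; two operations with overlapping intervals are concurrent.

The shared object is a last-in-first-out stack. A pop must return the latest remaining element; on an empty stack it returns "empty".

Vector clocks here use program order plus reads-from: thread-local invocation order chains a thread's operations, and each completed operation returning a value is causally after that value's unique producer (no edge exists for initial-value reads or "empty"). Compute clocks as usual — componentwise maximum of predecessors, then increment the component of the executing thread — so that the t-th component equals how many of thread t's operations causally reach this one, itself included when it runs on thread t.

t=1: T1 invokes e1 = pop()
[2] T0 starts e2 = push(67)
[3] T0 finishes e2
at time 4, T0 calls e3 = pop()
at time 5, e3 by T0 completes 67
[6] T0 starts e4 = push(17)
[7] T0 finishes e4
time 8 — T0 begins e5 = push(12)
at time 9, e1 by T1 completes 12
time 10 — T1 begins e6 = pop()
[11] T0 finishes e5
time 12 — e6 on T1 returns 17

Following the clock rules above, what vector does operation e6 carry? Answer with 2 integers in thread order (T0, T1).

(4, 2)

invoked at 2, e2 has no predecessors; its own T0 bump gives (1, 0)
from VC(e2)=(1, 0), e3 (invoked 4) maxes components and bumps T0 → (2, 0)
from VC(e3)=(2, 0), e4 (invoked 6) maxes components and bumps T0 → (3, 0)
from VC(e4)=(3, 0), e5 (invoked 8) maxes components and bumps T0 → (4, 0)
from VC(e5)=(4, 0), e1 (invoked 1) maxes components and bumps T1 → (4, 1)
from VC(e1)=(4, 1), VC(e4)=(3, 0), e6 (invoked 10) maxes components and bumps T1 → (4, 2)
target: VC(e6) = (4, 2)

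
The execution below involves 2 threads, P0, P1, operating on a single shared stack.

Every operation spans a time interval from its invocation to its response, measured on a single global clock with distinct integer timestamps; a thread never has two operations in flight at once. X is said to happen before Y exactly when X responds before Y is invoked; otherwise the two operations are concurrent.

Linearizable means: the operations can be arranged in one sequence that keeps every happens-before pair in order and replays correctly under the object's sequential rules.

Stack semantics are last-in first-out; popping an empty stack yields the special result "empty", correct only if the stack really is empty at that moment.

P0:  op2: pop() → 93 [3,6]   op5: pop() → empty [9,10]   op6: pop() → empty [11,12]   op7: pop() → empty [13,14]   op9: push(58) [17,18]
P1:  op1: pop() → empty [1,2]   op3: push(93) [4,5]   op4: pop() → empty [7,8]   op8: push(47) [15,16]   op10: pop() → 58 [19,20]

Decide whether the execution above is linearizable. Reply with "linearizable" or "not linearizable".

a witness: op1, op3, op2, op4, op5, op6, op7, op8, op9, op10
1. op1 pop() → empty, leaving stack <>
2. op3 push(93), leaving stack <93>
3. op2 pop() → 93, leaving stack <>
4. op4 pop() → empty, leaving stack <>
5. op5 pop() → empty, leaving stack <>
6. op6 pop() → empty, leaving stack <>
7. op7 pop() → empty, leaving stack <>
8. op8 push(47), leaving stack <47>
9. op9 push(58), leaving stack <47,58>
10. op10 pop() → 58, leaving stack <47>

linearizable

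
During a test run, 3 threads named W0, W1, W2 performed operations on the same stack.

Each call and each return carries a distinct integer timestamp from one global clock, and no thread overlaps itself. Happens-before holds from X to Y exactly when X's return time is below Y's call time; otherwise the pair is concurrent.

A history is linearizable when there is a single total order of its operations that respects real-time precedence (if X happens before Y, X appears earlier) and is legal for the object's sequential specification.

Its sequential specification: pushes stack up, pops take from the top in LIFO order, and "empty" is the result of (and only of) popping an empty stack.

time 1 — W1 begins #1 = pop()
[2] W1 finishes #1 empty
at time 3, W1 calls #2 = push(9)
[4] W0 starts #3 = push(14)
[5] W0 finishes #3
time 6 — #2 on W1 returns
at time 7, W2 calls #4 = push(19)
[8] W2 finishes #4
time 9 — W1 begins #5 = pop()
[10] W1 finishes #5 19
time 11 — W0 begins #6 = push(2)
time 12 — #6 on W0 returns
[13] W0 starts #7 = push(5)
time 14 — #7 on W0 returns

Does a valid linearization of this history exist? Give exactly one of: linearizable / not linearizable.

linearizable

one valid linearization: #1, #2, #3, #4, #5, #6, #7
1. #1 pop() → empty, leaving stack <>
2. #2 push(9), leaving stack <9>
3. #3 push(14), leaving stack <9,14>
4. #4 push(19), leaving stack <9,14,19>
5. #5 pop() → 19, leaving stack <9,14>
6. #6 push(2), leaving stack <9,14,2>
7. #7 push(5), leaving stack <9,14,2,5>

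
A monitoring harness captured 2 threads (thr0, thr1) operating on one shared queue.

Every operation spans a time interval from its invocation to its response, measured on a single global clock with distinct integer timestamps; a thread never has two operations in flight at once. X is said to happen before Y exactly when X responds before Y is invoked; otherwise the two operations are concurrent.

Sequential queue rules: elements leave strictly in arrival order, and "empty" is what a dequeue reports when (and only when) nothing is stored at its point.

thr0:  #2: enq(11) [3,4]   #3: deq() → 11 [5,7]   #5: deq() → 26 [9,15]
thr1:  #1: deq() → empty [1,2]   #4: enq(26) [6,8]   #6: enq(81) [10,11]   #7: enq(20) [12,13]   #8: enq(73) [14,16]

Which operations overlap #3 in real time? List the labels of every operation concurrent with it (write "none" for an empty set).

#4

#3 runs from 5 to 7; window-overlapping ops are concurrent
#1 [1,2]: before
#2 [3,4]: before
#4 [6,8]: concurrent
#5 [9,15]: after
#6 [10,11]: after
#7 [12,13]: after
#8 [14,16]: after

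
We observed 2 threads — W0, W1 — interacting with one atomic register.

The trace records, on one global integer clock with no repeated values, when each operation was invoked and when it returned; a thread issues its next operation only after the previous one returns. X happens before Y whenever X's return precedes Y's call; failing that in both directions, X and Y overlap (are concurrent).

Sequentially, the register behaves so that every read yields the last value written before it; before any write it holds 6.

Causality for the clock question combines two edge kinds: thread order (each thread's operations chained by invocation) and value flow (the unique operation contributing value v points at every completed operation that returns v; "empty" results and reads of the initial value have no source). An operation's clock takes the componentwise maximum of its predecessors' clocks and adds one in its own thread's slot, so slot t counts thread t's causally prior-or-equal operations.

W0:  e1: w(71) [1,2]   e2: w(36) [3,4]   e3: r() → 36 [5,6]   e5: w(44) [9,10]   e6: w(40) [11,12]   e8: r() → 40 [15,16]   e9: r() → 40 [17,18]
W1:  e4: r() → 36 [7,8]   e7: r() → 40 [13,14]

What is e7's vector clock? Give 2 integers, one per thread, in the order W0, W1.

(5, 2)

e1 (invocation 1): nothing precedes it; W0's component alone gives (1, 0)
from VC(e1)=(1, 0), e2 (invoked 3) maxes components and bumps W0 → (2, 0)
from VC(e2)=(2, 0), e4 (invoked 7) maxes components and bumps W1 → (2, 1)
from VC(e2)=(2, 0), e3 (invoked 5) maxes components and bumps W0 → (3, 0)
from VC(e3)=(3, 0), e5 (invoked 9) maxes components and bumps W0 → (4, 0)
from VC(e5)=(4, 0), e6 (invoked 11) maxes components and bumps W0 → (5, 0)
from VC(e6)=(5, 0), e8 (invoked 15) maxes components and bumps W0 → (6, 0)
from VC(e4)=(2, 1), VC(e6)=(5, 0), e7 (invoked 13) maxes components and bumps W1 → (5, 2)
from VC(e6)=(5, 0), VC(e8)=(6, 0), e9 (invoked 17) maxes components and bumps W0 → (7, 0)
target: VC(e7) = (5, 2)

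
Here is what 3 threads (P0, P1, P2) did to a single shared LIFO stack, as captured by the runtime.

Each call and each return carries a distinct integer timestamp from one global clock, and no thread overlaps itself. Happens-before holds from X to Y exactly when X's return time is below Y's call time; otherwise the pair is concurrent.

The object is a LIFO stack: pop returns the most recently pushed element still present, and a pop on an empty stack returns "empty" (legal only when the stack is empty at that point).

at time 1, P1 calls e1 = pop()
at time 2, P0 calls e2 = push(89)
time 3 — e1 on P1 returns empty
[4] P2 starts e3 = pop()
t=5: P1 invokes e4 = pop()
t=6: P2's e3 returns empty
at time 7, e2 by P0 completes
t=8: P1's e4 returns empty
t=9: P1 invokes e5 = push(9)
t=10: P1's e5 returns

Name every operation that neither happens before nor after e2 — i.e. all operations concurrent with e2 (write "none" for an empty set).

e2 runs from 2 to 7; window-overlapping ops are concurrent
e1 [1,3]: concurrent
e3 [4,6]: concurrent
e4 [5,8]: concurrent
e5 [9,10]: after

e1, e3, e4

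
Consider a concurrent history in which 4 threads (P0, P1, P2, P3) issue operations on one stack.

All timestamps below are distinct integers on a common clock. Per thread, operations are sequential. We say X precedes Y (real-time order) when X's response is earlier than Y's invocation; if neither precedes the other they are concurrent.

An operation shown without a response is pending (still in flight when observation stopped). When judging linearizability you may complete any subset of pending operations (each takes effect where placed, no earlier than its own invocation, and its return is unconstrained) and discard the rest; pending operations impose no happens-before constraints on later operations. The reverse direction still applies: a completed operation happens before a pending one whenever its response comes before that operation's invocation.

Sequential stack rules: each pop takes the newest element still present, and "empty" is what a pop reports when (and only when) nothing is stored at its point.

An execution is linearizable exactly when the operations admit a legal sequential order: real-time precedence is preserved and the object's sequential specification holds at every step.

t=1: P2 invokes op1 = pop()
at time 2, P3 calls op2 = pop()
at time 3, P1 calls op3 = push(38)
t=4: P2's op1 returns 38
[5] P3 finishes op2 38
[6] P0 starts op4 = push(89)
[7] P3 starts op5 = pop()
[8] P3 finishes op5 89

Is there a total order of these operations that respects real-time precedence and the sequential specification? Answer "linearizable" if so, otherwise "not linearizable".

not linearizable

the violation lands at event 5, op2's response at time 5: events 1..4 linearize, events 1..5 do not
every one of the 2 real-time-consistent orders over 2 completed stack ops fails the sequential spec
no completion choice of the 1 pending operation (op3) rescues it — every subset was tried
take op1, op2 (pending dropped): step 1 already fails, because op1 pop() → 38 cannot occur there
take op2, op1 (pending dropped): step 1 already fails, because op2 pop() → 38 cannot occur there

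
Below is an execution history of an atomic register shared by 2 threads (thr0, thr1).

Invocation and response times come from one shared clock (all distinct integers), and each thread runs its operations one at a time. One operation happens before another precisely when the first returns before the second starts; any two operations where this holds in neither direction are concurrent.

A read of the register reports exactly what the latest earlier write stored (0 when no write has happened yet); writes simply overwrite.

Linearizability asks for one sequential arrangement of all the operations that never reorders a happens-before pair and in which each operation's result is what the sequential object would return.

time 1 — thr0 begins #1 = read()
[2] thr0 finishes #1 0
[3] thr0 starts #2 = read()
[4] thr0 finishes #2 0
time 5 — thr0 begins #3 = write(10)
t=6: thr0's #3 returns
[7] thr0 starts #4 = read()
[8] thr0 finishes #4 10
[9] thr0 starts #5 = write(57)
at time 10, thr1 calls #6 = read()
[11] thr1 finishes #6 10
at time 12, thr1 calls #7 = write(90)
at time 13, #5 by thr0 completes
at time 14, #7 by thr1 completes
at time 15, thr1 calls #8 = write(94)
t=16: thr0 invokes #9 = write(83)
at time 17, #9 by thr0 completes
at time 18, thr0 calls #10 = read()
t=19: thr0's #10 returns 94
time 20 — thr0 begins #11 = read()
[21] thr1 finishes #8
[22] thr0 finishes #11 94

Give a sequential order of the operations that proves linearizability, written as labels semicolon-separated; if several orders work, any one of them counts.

#1; #2; #3; #4; #6; #5; #7; #9; #8; #10; #11

1. #1 read() → 0, leaving value 0
2. #2 read() → 0, leaving value 0
3. #3 write(10), leaving value 10
4. #4 read() → 10, leaving value 10
5. #6 read() → 10, leaving value 10
6. #5 write(57), leaving value 57
7. #7 write(90), leaving value 90
8. #9 write(83), leaving value 83
9. #8 write(94), leaving value 94
10. #10 read() → 94, leaving value 94
11. #11 read() → 94, leaving value 94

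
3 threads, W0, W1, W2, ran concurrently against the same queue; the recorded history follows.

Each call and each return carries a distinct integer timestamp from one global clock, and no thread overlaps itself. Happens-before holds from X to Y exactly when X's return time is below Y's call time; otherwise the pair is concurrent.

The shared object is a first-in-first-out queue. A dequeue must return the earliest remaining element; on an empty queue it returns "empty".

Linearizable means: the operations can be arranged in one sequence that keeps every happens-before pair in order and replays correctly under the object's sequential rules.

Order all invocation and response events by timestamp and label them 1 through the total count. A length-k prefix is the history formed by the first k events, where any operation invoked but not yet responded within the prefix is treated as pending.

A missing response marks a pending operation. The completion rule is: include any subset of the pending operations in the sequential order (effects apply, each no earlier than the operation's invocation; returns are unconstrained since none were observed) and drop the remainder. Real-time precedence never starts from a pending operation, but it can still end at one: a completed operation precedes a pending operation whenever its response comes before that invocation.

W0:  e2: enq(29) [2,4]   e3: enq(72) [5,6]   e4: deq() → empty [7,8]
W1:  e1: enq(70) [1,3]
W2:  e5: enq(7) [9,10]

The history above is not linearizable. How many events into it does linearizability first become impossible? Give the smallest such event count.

one valid order for events 1..7 is e1, e2, e3:
1. e1 enq(70), leaving queue <70>
2. e2 enq(29), leaving queue <70,29>
3. e3 enq(72), leaving queue <70,29,72>
include event 8 — e4 responding at 8 — and every candidate order breaks
sample order e1, e2, e3, e4 stalls at step 4 — e4 deq() → empty has no legal effect
sample order e2, e1, e3, e4 stalls at step 4 — e4 deq() → empty has no legal effect

8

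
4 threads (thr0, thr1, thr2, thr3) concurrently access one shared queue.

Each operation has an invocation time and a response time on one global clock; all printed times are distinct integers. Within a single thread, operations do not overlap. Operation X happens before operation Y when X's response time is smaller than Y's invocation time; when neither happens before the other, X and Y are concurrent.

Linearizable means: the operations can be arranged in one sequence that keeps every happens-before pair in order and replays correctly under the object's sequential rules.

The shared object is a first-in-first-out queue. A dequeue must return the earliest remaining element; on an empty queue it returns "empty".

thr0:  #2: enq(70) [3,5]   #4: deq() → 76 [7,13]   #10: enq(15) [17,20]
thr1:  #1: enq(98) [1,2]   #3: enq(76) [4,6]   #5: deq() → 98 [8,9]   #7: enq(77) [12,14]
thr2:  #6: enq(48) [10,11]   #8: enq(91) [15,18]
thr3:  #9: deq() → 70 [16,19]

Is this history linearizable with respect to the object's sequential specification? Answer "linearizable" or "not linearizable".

linearizable

a witness: #1, #3, #2, #5, #4, #6, #7, #8, #9, #10
after step 1 (#1 enq(98)): queue <98>
after step 2 (#3 enq(76)): queue <98,76>
after step 3 (#2 enq(70)): queue <98,76,70>
after step 4 (#5 deq() → 98): queue <76,70>
after step 5 (#4 deq() → 76): queue <70>
after step 6 (#6 enq(48)): queue <70,48>
after step 7 (#7 enq(77)): queue <70,48,77>
after step 8 (#8 enq(91)): queue <70,48,77,91>
after step 9 (#9 deq() → 70): queue <48,77,91>
after step 10 (#10 enq(15)): queue <48,77,91,15>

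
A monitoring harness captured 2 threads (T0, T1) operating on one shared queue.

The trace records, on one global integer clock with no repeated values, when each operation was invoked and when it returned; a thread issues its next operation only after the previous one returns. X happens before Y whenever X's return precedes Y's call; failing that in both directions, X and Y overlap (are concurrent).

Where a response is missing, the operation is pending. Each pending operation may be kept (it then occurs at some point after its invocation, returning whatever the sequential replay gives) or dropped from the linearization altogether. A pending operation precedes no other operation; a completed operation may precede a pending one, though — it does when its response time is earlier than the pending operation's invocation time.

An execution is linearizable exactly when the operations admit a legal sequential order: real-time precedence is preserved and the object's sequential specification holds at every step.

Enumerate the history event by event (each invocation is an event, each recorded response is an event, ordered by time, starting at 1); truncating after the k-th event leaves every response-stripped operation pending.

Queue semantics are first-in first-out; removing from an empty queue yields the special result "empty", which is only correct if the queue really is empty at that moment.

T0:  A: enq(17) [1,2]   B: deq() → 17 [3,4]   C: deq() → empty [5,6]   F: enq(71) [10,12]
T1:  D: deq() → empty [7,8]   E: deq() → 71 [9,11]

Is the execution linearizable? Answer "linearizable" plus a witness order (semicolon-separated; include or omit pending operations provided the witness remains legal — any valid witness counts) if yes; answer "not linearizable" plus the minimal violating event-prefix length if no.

step 1: A enq(17) — queue <17>
step 2: B deq() → 17 — queue <>
step 3: C deq() → empty — queue <>
step 4: D deq() → empty — queue <>
step 5: F enq(71) — queue <71>
step 6: E deq() → 71 — queue <>

linearizable — witness: A; B; C; D; F; E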